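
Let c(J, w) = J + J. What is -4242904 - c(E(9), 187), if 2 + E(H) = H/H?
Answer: -4242902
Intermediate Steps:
E(H) = -1 (E(H) = -2 + H/H = -2 + 1 = -1)
c(J, w) = 2*J
-4242904 - c(E(9), 187) = -4242904 - 2*(-1) = -4242904 - 1*(-2) = -4242904 + 2 = -4242902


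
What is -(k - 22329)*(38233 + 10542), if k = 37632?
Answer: -746403825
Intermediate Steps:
-(k - 22329)*(38233 + 10542) = -(37632 - 22329)*(38233 + 10542) = -15303*48775 = -1*746403825 = -746403825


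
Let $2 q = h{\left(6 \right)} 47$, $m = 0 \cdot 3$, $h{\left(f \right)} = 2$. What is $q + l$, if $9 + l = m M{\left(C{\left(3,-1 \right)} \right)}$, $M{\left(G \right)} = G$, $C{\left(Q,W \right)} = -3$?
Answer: $38$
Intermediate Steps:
$m = 0$
$q = 47$ ($q = \frac{2 \cdot 47}{2} = \frac{1}{2} \cdot 94 = 47$)
$l = -9$ ($l = -9 + 0 \left(-3\right) = -9 + 0 = -9$)
$q + l = 47 - 9 = 38$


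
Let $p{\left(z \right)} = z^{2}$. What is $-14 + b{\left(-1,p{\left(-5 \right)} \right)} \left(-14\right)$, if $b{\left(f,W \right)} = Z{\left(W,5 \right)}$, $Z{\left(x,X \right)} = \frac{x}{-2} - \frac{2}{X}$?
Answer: $\frac{833}{5} \approx 166.6$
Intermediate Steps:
$Z{\left(x,X \right)} = - \frac{2}{X} - \frac{x}{2}$ ($Z{\left(x,X \right)} = x \left(- \frac{1}{2}\right) - \frac{2}{X} = - \frac{x}{2} - \frac{2}{X} = - \frac{2}{X} - \frac{x}{2}$)
$b{\left(f,W \right)} = - \frac{2}{5} - \frac{W}{2}$
$-14 + b{\left(-1,p{\left(-5 \right)} \right)} \left(-14\right) = -14 + \left(- \frac{2}{5} - \frac{\left(-5\right)^{2}}{2}\right) \left(-14\right) = -14 + \left(- \frac{2}{5} - \frac{25}{2}\right) \left(-14\right) = -14 - - \frac{903}{5} = -14 + \frac{903}{5} = \frac{833}{5}$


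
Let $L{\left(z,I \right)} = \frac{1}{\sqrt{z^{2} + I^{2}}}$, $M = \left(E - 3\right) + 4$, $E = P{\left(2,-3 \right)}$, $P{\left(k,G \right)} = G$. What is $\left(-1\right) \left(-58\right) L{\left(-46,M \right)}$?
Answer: $\frac{29 \sqrt{530}}{530} \approx 1.2597$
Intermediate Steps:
$E = -3$
$M = -2$ ($M = \left(-3 - 3\right) + 4 = -6 + 4 = -2$)
$L{\left(z,I \right)} = \frac{1}{\sqrt{I^{2} + z^{2}}}$
$\left(-1\right) \left(-58\right) L{\left(-46,M \right)} = \frac{\left(-1\right) \left(-58\right)}{\sqrt{\left(-2\right)^{2} + \left(-46\right)^{2}}} = \frac{58}{\sqrt{4 + 2116}} = \frac{58}{2 \sqrt{530}} = 58 \frac{\sqrt{530}}{1060} = \frac{29 \sqrt{530}}{530}$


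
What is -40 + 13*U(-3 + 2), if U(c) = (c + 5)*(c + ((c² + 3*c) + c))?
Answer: -248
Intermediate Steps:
U(c) = (5 + c)*(c² + 5*c) (U(c) = (5 + c)*(c + (c² + 4*c)) = (5 + c)*(c² + 5*c))
-40 + 13*U(-3 + 2) = -40 + 13*((-3 + 2)*(25 + (-3 + 2)² + 10*(-3 + 2))) = -40 + 13*(-(25 + (-1)² + 10*(-1))) = -40 + 13*(-(25 + 1 - 10)) = -40 + 13*(-1*16) = -40 + 13*(-16) = -40 - 208 = -248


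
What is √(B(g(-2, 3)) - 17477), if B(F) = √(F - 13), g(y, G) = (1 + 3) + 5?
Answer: √(-17477 + 2*I) ≈ 0.0076 + 132.2*I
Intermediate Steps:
g(y, G) = 9 (g(y, G) = 4 + 5 = 9)
B(F) = √(-13 + F)
√(B(g(-2, 3)) - 17477) = √(√(-13 + 9) - 17477) = √(√(-4) - 17477) = √(2*I - 17477) = √(-17477 + 2*I)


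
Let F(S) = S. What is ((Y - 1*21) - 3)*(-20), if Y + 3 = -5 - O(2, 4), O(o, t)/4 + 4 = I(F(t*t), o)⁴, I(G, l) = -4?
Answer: 20800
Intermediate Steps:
O(o, t) = 1008 (O(o, t) = -16 + 4*(-4)⁴ = -16 + 4*256 = -16 + 1024 = 1008)
Y = -1016 (Y = -3 + (-5 - 1*1008) = -3 + (-5 - 1008) = -3 - 1013 = -1016)
((Y - 1*21) - 3)*(-20) = ((-1016 - 1*21) - 3)*(-20) = ((-1016 - 21) - 3)*(-20) = (-1037 - 3)*(-20) = -1040*(-20) = 20800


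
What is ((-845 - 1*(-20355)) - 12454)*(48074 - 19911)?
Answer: 198718128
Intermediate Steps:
((-845 - 1*(-20355)) - 12454)*(48074 - 19911) = ((-845 + 20355) - 12454)*28163 = (19510 - 12454)*28163 = 7056*28163 = 198718128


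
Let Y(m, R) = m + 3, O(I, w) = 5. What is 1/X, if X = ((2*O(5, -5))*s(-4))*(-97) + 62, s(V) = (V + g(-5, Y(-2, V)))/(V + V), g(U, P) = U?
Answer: -4/4117 ≈ -0.00097158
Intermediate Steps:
Y(m, R) = 3 + m
s(V) = (-5 + V)/(2*V) (s(V) = (V - 5)/(V + V) = (-5 + V)/((2*V)) = (-5 + V)*(1/(2*V)) = (-5 + V)/(2*V))
X = -4117/4 (X = ((2*5)*((½)*(-5 - 4)/(-4)))*(-97) + 62 = (10*((½)*(-¼)*(-9)))*(-97) + 62 = (10*(9/8))*(-97) + 62 = (45/4)*(-97) + 62 = -4365/4 + 62 = -4117/4 ≈ -1029.3)
1/X = 1/(-4117/4) = -4/4117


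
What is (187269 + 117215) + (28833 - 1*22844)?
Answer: 310473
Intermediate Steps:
(187269 + 117215) + (28833 - 1*22844) = 304484 + (28833 - 22844) = 304484 + 5989 = 310473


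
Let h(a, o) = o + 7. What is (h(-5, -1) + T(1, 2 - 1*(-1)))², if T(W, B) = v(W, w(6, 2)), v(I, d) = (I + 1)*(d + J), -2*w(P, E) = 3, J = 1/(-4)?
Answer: 25/4 ≈ 6.2500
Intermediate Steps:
h(a, o) = 7 + o
J = -¼ ≈ -0.25000
w(P, E) = -3/2 (w(P, E) = -½*3 = -3/2)
v(I, d) = (1 + I)*(-¼ + d) (v(I, d) = (I + 1)*(d - ¼) = (1 + I)*(-¼ + d))
T(W, B) = -7/4 - 7*W/4 (T(W, B) = -¼ - 3/2 - W/4 + W*(-3/2) = -¼ - 3/2 - W/4 - 3*W/2 = -7/4 - 7*W/4)
(h(-5, -1) + T(1, 2 - 1*(-1)))² = ((7 - 1) + (-7/4 - 7/4*1))² = (6 + (-7/4 - 7/4))² = (6 - 7/2)² = (5/2)² = 25/4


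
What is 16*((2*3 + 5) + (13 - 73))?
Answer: -784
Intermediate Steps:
16*((2*3 + 5) + (13 - 73)) = 16*((6 + 5) - 60) = 16*(11 - 60) = 16*(-49) = -784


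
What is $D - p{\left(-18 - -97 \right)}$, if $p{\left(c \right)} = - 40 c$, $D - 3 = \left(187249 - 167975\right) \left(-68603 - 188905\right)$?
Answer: $-4963206029$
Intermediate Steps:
$D = -4963209189$ ($D = 3 + \left(187249 - 167975\right) \left(-68603 - 188905\right) = 3 + 19274 \left(-257508\right) = 3 - 4963209192 = -4963209189$)
$D - p{\left(-18 - -97 \right)} = -4963209189 - - 40 \left(-18 - -97\right) = -4963209189 - - 40 \left(-18 + 97\right) = -4963209189 - \left(-40\right) 79 = -4963209189 - -3160 = -4963209189 + 3160 = -4963206029$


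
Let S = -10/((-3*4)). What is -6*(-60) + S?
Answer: 2165/6 ≈ 360.83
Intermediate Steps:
S = 5/6 (S = -10/(-12) = -10*(-1/12) = 5/6 ≈ 0.83333)
-6*(-60) + S = -6*(-60) + 5/6 = 360 + 5/6 = 2165/6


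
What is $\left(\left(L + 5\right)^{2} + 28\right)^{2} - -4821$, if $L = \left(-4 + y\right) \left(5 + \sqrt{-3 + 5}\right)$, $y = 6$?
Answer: $80142 + 31320 \sqrt{2} \approx 1.2444 \cdot 10^{5}$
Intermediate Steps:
$L = 10 + 2 \sqrt{2}$ ($L = \left(-4 + 6\right) \left(5 + \sqrt{-3 + 5}\right) = 2 \left(5 + \sqrt{2}\right) = 10 + 2 \sqrt{2} \approx 12.828$)
$\left(\left(L + 5\right)^{2} + 28\right)^{2} - -4821 = \left(\left(\left(10 + 2 \sqrt{2}\right) + 5\right)^{2} + 28\right)^{2} - -4821 = \left(\left(15 + 2 \sqrt{2}\right)^{2} + 28\right)^{2} + 4821 = \left(28 + \left(15 + 2 \sqrt{2}\right)^{2}\right)^{2} + 4821 = 4821 + \left(28 + \left(15 + 2 \sqrt{2}\right)^{2}\right)^{2}$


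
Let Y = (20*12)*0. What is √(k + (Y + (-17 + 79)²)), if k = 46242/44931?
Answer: √862480528954/14977 ≈ 62.008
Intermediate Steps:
k = 15414/14977 (k = 46242*(1/44931) = 15414/14977 ≈ 1.0292)
Y = 0 (Y = 240*0 = 0)
√(k + (Y + (-17 + 79)²)) = √(15414/14977 + (0 + (-17 + 79)²)) = √(15414/14977 + (0 + 62²)) = √(15414/14977 + (0 + 3844)) = √(15414/14977 + 3844) = √(57587002/14977) = √862480528954/14977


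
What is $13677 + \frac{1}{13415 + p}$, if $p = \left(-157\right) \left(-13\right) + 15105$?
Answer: $\frac{417982798}{30561} \approx 13677.0$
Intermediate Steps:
$p = 17146$ ($p = 2041 + 15105 = 17146$)
$13677 + \frac{1}{13415 + p} = 13677 + \frac{1}{13415 + 17146} = 13677 + \frac{1}{30561} = \frac{417982798}{30561}$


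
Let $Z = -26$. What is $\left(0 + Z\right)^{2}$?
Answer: $676$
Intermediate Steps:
$\left(0 + Z\right)^{2} = \left(0 - 26\right)^{2} = \left(-26\right)^{2} = 676$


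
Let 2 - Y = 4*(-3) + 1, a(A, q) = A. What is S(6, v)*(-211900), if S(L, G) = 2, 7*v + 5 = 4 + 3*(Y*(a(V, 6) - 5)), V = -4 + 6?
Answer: -423800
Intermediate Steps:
V = 2
Y = 13 (Y = 2 - (4*(-3) + 1) = 2 - (-12 + 1) = 2 - 1*(-11) = 2 + 11 = 13)
v = -118/7 (v = -5/7 + (4 + 3*(13*(2 - 5)))/7 = -5/7 + (4 + 3*(13*(-3)))/7 = -5/7 + (4 + 3*(-39))/7 = -5/7 + (4 - 117)/7 = -5/7 + (⅐)*(-113) = -5/7 - 113/7 = -118/7 ≈ -16.857)
S(6, v)*(-211900) = 2*(-211900) = -423800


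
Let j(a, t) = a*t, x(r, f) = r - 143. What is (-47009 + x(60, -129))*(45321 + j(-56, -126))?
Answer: -2466537684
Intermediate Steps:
x(r, f) = -143 + r
(-47009 + x(60, -129))*(45321 + j(-56, -126)) = (-47009 + (-143 + 60))*(45321 - 56*(-126)) = (-47009 - 83)*(45321 + 7056) = -47092*52377 = -2466537684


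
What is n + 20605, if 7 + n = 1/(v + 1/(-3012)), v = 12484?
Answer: 774522023598/37601807 ≈ 20598.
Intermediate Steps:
n = -263209637/37601807 (n = -7 + 1/(12484 + 1/(-3012)) = -7 + 1/(12484 - 1/3012) = -7 + 1/(37601807/3012) = -7 + 3012/37601807 = -263209637/37601807 ≈ -6.9999)
n + 20605 = -263209637/37601807 + 20605 = 774522023598/37601807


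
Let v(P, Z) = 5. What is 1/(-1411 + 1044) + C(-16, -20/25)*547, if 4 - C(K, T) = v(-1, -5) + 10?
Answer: -2208240/367 ≈ -6017.0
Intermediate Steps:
C(K, T) = -11 (C(K, T) = 4 - (5 + 10) = 4 - 1*15 = 4 - 15 = -11)
1/(-1411 + 1044) + C(-16, -20/25)*547 = 1/(-1411 + 1044) - 11*547 = 1/(-367) - 6017 = -1/367 - 6017 = -2208240/367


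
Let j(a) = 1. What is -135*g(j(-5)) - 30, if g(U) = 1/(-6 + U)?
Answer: -3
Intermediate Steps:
-135*g(j(-5)) - 30 = -135/(-6 + 1) - 30 = -135/(-5) - 30 = -135*(-⅕) - 30 = 27 - 30 = -3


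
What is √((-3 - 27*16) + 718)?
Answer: √283 ≈ 16.823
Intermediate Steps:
√((-3 - 27*16) + 718) = √((-3 - 432) + 718) = √(-435 + 718) = √283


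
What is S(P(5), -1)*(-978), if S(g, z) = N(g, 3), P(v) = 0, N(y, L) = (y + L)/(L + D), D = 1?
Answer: -1467/2 ≈ -733.50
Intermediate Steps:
N(y, L) = (L + y)/(1 + L) (N(y, L) = (y + L)/(L + 1) = (L + y)/(1 + L))
S(g, z) = ¾ + g/4 (S(g, z) = (3 + g)/(1 + 3) = (3 + g)/4 = ¾ + g/4)
S(P(5), -1)*(-978) = (¾ + (¼)*0)*(-978) = (¾ + 0)*(-978) = (¾)*(-978) = -1467/2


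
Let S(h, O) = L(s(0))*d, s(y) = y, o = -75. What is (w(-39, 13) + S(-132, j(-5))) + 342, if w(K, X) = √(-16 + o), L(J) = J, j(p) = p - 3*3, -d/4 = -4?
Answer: 342 + I*√91 ≈ 342.0 + 9.5394*I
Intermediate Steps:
d = 16 (d = -4*(-4) = 16)
j(p) = -9 + p (j(p) = p - 9 = -9 + p)
S(h, O) = 0 (S(h, O) = 0*16 = 0)
w(K, X) = I*√91 (w(K, X) = √(-16 - 75) = √(-91) = I*√91)
(w(-39, 13) + S(-132, j(-5))) + 342 = (I*√91 + 0) + 342 = I*√91 + 342 = 342 + I*√91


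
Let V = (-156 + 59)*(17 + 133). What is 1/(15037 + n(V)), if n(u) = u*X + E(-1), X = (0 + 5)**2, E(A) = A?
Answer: -1/348714 ≈ -2.8677e-6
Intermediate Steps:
V = -14550 (V = -97*150 = -14550)
X = 25 (X = 5**2 = 25)
n(u) = -1 + 25*u (n(u) = u*25 - 1 = 25*u - 1 = -1 + 25*u)
1/(15037 + n(V)) = 1/(15037 + (-1 + 25*(-14550))) = 1/(15037 + (-1 - 363750)) = 1/(15037 - 363751) = 1/(-348714) = -1/348714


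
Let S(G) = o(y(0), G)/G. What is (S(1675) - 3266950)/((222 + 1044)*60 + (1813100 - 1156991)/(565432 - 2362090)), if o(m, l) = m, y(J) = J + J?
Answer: -1956530617700/45491161857 ≈ -43.009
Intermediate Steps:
y(J) = 2*J
S(G) = 0 (S(G) = (2*0)/G = 0/G = 0)
(S(1675) - 3266950)/((222 + 1044)*60 + (1813100 - 1156991)/(565432 - 2362090)) = (0 - 3266950)/((222 + 1044)*60 + (1813100 - 1156991)/(565432 - 2362090)) = -3266950/(1266*60 + 656109/(-1796658)) = -3266950/(75960 + 656109*(-1/1796658)) = -3266950/(75960 - 218703/598886) = -3266950/45491161857/598886 = -3266950*598886/45491161857 = -1956530617700/45491161857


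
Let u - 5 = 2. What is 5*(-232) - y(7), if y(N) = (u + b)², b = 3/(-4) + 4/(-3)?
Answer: -170521/144 ≈ -1184.2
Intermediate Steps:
u = 7 (u = 5 + 2 = 7)
b = -25/12 (b = 3*(-¼) + 4*(-⅓) = -¾ - 4/3 = -25/12 ≈ -2.0833)
y(N) = 3481/144 (y(N) = (7 - 25/12)² = (59/12)² = 3481/144)
5*(-232) - y(7) = 5*(-232) - 1*3481/144 = -1160 - 3481/144 = -170521/144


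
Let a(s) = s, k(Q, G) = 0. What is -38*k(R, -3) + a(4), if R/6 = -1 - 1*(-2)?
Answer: 4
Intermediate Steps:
R = 6 (R = 6*(-1 - 1*(-2)) = 6*(-1 + 2) = 6*1 = 6)
-38*k(R, -3) + a(4) = -38*0 + 4 = 0 + 4 = 4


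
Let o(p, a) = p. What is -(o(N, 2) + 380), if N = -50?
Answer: -330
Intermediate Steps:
-(o(N, 2) + 380) = -(-50 + 380) = -1*330 = -330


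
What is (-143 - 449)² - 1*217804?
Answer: 132660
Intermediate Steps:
(-143 - 449)² - 1*217804 = (-592)² - 217804 = 350464 - 217804 = 132660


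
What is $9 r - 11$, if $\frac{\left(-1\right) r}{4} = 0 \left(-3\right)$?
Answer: $-11$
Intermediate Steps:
$r = 0$ ($r = - 4 \cdot 0 \left(-3\right) = \left(-4\right) 0 = 0$)
$9 r - 11 = 9 \cdot 0 - 11 = 0 - 11 = -11$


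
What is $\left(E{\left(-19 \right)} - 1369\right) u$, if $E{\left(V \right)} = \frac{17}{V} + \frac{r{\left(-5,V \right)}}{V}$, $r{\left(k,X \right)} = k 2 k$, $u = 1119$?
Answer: $- \frac{29181282}{19} \approx -1.5359 \cdot 10^{6}$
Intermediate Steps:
$r{\left(k,X \right)} = 2 k^{2}$ ($r{\left(k,X \right)} = 2 k k = 2 k^{2}$)
$E{\left(V \right)} = \frac{67}{V}$ ($E{\left(V \right)} = \frac{17}{V} + \frac{2 \left(-5\right)^{2}}{V} = \frac{17}{V} + \frac{2 \cdot 25}{V} = \frac{17}{V} + \frac{50}{V} = \frac{67}{V}$)
$\left(E{\left(-19 \right)} - 1369\right) u = \left(\frac{67}{-19} - 1369\right) 1119 = \left(67 \left(- \frac{1}{19}\right) - 1369\right) 1119 = \left(- \frac{67}{19} - 1369\right) 1119 = \left(- \frac{26078}{19}\right) 1119 = - \frac{29181282}{19}$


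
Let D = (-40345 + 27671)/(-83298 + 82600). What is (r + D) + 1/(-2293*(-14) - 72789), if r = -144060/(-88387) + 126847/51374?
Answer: 1435061244658767187/64478194911484094 ≈ 22.257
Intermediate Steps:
D = 6337/349 (D = -12674/(-698) = -12674*(-1/698) = 6337/349 ≈ 18.158)
r = 18612564229/4540793738 (r = -144060*(-1/88387) + 126847*(1/51374) = 144060/88387 + 126847/51374 = 18612564229/4540793738 ≈ 4.0990)
(r + D) + 1/(-2293*(-14) - 72789) = (18612564229/4540793738 + 6337/349) + 1/(-2293*(-14) - 72789) = 35270794833627/1584737014562 + 1/(32102 - 72789) = 35270794833627/1584737014562 + 1/(-40687) = 35270794833627/1584737014562 - 1/40687 = 1435061244658767187/64478194911484094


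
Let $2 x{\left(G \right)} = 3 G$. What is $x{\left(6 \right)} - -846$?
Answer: $855$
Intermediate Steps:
$x{\left(G \right)} = \frac{3 G}{2}$
$x{\left(6 \right)} - -846 = \frac{3}{2} \cdot 6 - -846 = 9 + 846 = 855$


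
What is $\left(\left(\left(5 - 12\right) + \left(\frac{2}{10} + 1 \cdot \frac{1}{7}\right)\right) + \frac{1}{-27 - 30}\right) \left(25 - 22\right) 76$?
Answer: $- \frac{53264}{35} \approx -1521.8$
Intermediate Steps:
$\left(\left(\left(5 - 12\right) + \left(\frac{2}{10} + 1 \cdot \frac{1}{7}\right)\right) + \frac{1}{-27 - 30}\right) \left(25 - 22\right) 76 = \left(\left(-7 + \left(2 \cdot \frac{1}{10} + 1 \cdot \frac{1}{7}\right)\right) + \frac{1}{-57}\right) 3 \cdot 76 = \left(\left(-7 + \left(\frac{1}{5} + \frac{1}{7}\right)\right) - \frac{1}{57}\right) 3 \cdot 76 = \left(\left(-7 + \frac{12}{35}\right) - \frac{1}{57}\right) 3 \cdot 76 = \left(- \frac{233}{35} - \frac{1}{57}\right) 3 \cdot 76 = \left(- \frac{13316}{1995}\right) 3 \cdot 76 = \left(- \frac{13316}{665}\right) 76 = - \frac{53264}{35}$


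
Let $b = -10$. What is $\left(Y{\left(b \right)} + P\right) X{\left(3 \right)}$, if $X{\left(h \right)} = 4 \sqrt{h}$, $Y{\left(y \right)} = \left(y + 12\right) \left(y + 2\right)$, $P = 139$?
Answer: $492 \sqrt{3} \approx 852.17$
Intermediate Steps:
$Y{\left(y \right)} = \left(2 + y\right) \left(12 + y\right)$ ($Y{\left(y \right)} = \left(12 + y\right) \left(2 + y\right) = \left(2 + y\right) \left(12 + y\right)$)
$\left(Y{\left(b \right)} + P\right) X{\left(3 \right)} = \left(\left(24 + \left(-10\right)^{2} + 14 \left(-10\right)\right) + 139\right) 4 \sqrt{3} = \left(\left(24 + 100 - 140\right) + 139\right) 4 \sqrt{3} = \left(-16 + 139\right) 4 \sqrt{3} = 123 \cdot 4 \sqrt{3} = 492 \sqrt{3}$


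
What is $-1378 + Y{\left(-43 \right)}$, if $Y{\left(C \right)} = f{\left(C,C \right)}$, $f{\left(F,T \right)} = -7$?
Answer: $-1385$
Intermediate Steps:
$Y{\left(C \right)} = -7$
$-1378 + Y{\left(-43 \right)} = -1378 - 7 = -1385$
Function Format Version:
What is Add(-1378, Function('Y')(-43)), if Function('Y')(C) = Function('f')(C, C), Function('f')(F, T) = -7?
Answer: -1385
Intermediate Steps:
Function('Y')(C) = -7
Add(-1378, Function('Y')(-43)) = Add(-1378, -7) = -1385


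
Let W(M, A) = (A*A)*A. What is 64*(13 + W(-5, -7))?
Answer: -21120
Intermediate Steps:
W(M, A) = A**3 (W(M, A) = A**2*A = A**3)
64*(13 + W(-5, -7)) = 64*(13 + (-7)**3) = 64*(13 - 343) = 64*(-330) = -21120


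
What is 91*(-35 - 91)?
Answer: -11466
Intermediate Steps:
91*(-35 - 91) = 91*(-126) = -11466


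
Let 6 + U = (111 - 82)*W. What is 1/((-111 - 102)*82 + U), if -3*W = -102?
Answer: -1/16486 ≈ -6.0658e-5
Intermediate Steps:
W = 34 (W = -⅓*(-102) = 34)
U = 980 (U = -6 + (111 - 82)*34 = -6 + 29*34 = -6 + 986 = 980)
1/((-111 - 102)*82 + U) = 1/((-111 - 102)*82 + 980) = 1/(-213*82 + 980) = 1/(-17466 + 980) = 1/(-16486) = -1/16486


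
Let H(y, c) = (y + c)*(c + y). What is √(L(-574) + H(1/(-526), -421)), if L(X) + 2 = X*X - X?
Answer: 13*√830503753/526 ≈ 712.24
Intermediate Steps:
H(y, c) = (c + y)² (H(y, c) = (c + y)*(c + y) = (c + y)²)
L(X) = -2 + X² - X (L(X) = -2 + (X*X - X) = -2 + (X² - X) = -2 + X² - X)
√(L(-574) + H(1/(-526), -421)) = √((-2 + (-574)² - 1*(-574)) + (-421 + 1/(-526))²) = √((-2 + 329476 + 574) + (-421 - 1/526)²) = √(330048 + (-221447/526)²) = √(330048 + 49038773809/276676) = √(140355134257/276676) = 13*√830503753/526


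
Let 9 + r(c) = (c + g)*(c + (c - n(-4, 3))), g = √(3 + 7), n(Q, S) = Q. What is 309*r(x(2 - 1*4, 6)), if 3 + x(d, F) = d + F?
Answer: -927 + 1854*√10 ≈ 4935.9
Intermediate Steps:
x(d, F) = -3 + F + d (x(d, F) = -3 + (d + F) = -3 + (F + d) = -3 + F + d)
g = √10 ≈ 3.1623
r(c) = -9 + (4 + 2*c)*(c + √10) (r(c) = -9 + (c + √10)*(c + (c - 1*(-4))) = -9 + (c + √10)*(c + (c + 4)) = -9 + (c + √10)*(c + (4 + c)) = -9 + (c + √10)*(4 + 2*c) = -9 + (4 + 2*c)*(c + √10))
309*r(x(2 - 1*4, 6)) = 309*(-9 + 2*(-3 + 6 + (2 - 1*4))² + 4*(-3 + 6 + (2 - 1*4)) + 4*√10 + 2*(-3 + 6 + (2 - 1*4))*√10) = 309*(-9 + 2*(-3 + 6 + (2 - 4))² + 4*(-3 + 6 + (2 - 4)) + 4*√10 + 2*(-3 + 6 + (2 - 4))*√10) = 309*(-9 + 2*(-3 + 6 - 2)² + 4*(-3 + 6 - 2) + 4*√10 + 2*(-3 + 6 - 2)*√10) = 309*(-9 + 2*1² + 4*1 + 4*√10 + 2*1*√10) = 309*(-9 + 2*1 + 4 + 4*√10 + 2*√10) = 309*(-9 + 2 + 4 + 4*√10 + 2*√10) = 309*(-3 + 6*√10) = -927 + 1854*√10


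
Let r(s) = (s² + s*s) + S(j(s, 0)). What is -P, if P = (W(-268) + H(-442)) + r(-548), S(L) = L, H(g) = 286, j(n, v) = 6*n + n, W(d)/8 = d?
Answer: -594914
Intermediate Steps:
W(d) = 8*d
j(n, v) = 7*n
r(s) = 2*s² + 7*s (r(s) = (s² + s*s) + 7*s = (s² + s²) + 7*s = 2*s² + 7*s)
P = 594914 (P = (8*(-268) + 286) - 548*(7 + 2*(-548)) = (-2144 + 286) - 548*(7 - 1096) = -1858 - 548*(-1089) = -1858 + 596772 = 594914)
-P = -1*594914 = -594914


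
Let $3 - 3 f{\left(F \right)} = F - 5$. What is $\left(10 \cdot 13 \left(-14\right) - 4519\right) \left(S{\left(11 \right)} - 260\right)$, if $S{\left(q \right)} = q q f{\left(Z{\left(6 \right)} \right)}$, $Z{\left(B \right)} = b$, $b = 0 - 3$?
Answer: $-1164263$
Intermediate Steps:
$b = -3$
$Z{\left(B \right)} = -3$
$f{\left(F \right)} = \frac{8}{3} - \frac{F}{3}$ ($f{\left(F \right)} = 1 - \frac{F - 5}{3} = 1 - \frac{-5 + F}{3} = 1 - \left(- \frac{5}{3} + \frac{F}{3}\right) = \frac{8}{3} - \frac{F}{3}$)
$S{\left(q \right)} = \frac{11 q^{2}}{3}$ ($S{\left(q \right)} = q q \left(\frac{8}{3} - -1\right) = q^{2} \left(\frac{8}{3} + 1\right) = q^{2} \cdot \frac{11}{3} = \frac{11 q^{2}}{3}$)
$\left(10 \cdot 13 \left(-14\right) - 4519\right) \left(S{\left(11 \right)} - 260\right) = \left(10 \cdot 13 \left(-14\right) - 4519\right) \left(\frac{11 \cdot 11^{2}}{3} - 260\right) = \left(130 \left(-14\right) - 4519\right) \left(\frac{11}{3} \cdot 121 - 260\right) = \left(-1820 - 4519\right) \left(\frac{1331}{3} - 260\right) = \left(-6339\right) \frac{551}{3} = -1164263$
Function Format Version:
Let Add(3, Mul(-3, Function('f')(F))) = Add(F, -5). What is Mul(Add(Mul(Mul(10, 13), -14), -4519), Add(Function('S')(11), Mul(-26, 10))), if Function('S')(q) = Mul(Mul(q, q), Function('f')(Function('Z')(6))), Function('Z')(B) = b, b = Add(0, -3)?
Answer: -1164263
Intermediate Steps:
b = -3
Function('Z')(B) = -3
Function('f')(F) = Add(Rational(8, 3), Mul(Rational(-1, 3), F)) (Function('f')(F) = Add(1, Mul(Rational(-1, 3), Add(F, -5))) = Add(1, Mul(Rational(-1, 3), Add(-5, F))) = Add(1, Add(Rational(5, 3), Mul(Rational(-1, 3), F))) = Add(Rational(8, 3), Mul(Rational(-1, 3), F)))
Function('S')(q) = Mul(Rational(11, 3), Pow(q, 2)) (Function('S')(q) = Mul(Mul(q, q), Add(Rational(8, 3), Mul(Rational(-1, 3), -3))) = Mul(Pow(q, 2), Add(Rational(8, 3), 1)) = Mul(Pow(q, 2), Rational(11, 3)) = Mul(Rational(11, 3), Pow(q, 2)))
Mul(Add(Mul(Mul(10, 13), -14), -4519), Add(Function('S')(11), Mul(-26, 10))) = Mul(Add(Mul(Mul(10, 13), -14), -4519), Add(Mul(Rational(11, 3), Pow(11, 2)), Mul(-26, 10))) = Mul(Add(Mul(130, -14), -4519), Add(Mul(Rational(11, 3), 121), -260)) = Mul(Add(-1820, -4519), Add(Rational(1331, 3), -260)) = Mul(-6339, Rational(551, 3)) = -1164263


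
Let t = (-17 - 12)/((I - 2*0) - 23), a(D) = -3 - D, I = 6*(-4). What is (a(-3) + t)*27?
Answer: 783/47 ≈ 16.660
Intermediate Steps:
I = -24
t = 29/47 (t = (-17 - 12)/((-24 - 2*0) - 23) = -29/((-24 - 1*0) - 23) = -29/((-24 + 0) - 23) = -29/(-24 - 23) = -29/(-47) = -29*(-1/47) = 29/47 ≈ 0.61702)
(a(-3) + t)*27 = ((-3 - 1*(-3)) + 29/47)*27 = ((-3 + 3) + 29/47)*27 = (0 + 29/47)*27 = (29/47)*27 = 783/47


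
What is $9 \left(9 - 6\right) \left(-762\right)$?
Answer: $-20574$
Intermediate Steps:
$9 \left(9 - 6\right) \left(-762\right) = 9 \cdot 3 \left(-762\right) = 27 \left(-762\right) = -20574$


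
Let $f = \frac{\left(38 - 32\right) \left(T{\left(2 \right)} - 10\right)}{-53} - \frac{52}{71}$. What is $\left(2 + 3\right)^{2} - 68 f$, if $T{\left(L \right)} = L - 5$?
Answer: $- \frac{95101}{3763} \approx -25.273$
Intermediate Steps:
$T{\left(L \right)} = -5 + L$
$f = \frac{2782}{3763}$ ($f = \frac{\left(38 - 32\right) \left(\left(-5 + 2\right) - 10\right)}{-53} - \frac{52}{71} = \left(38 - 32\right) \left(-3 - 10\right) \left(- \frac{1}{53}\right) - \frac{52}{71} = \left(38 - 32\right) \left(-13\right) \left(- \frac{1}{53}\right) - \frac{52}{71} = 6 \left(-13\right) \left(- \frac{1}{53}\right) - \frac{52}{71} = \left(-78\right) \left(- \frac{1}{53}\right) - \frac{52}{71} = \frac{78}{53} - \frac{52}{71} = \frac{2782}{3763} \approx 0.7393$)
$\left(2 + 3\right)^{2} - 68 f = \left(2 + 3\right)^{2} - \frac{189176}{3763} = 5^{2} - \frac{189176}{3763} = 25 - \frac{189176}{3763} = - \frac{95101}{3763}$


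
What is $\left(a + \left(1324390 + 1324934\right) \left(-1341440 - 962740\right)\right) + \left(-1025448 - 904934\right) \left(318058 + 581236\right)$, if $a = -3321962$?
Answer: $-7840503646590$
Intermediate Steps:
$\left(a + \left(1324390 + 1324934\right) \left(-1341440 - 962740\right)\right) + \left(-1025448 - 904934\right) \left(318058 + 581236\right) = \left(-3321962 + \left(1324390 + 1324934\right) \left(-1341440 - 962740\right)\right) + \left(-1025448 - 904934\right) \left(318058 + 581236\right) = \left(-3321962 + 2649324 \left(-2304180\right)\right) - 1735980950308 = \left(-3321962 - 6104519374320\right) - 1735980950308 = -6104522696282 - 1735980950308 = -7840503646590$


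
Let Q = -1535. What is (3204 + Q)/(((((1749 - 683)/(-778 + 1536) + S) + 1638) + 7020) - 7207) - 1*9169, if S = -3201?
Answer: -6077084724/662717 ≈ -9170.0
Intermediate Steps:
(3204 + Q)/(((((1749 - 683)/(-778 + 1536) + S) + 1638) + 7020) - 7207) - 1*9169 = (3204 - 1535)/(((((1749 - 683)/(-778 + 1536) - 3201) + 1638) + 7020) - 7207) - 1*9169 = 1669/((((1066/758 - 3201) + 1638) + 7020) - 7207) - 9169 = 1669/((((1066*(1/758) - 3201) + 1638) + 7020) - 7207) - 9169 = 1669/((((533/379 - 3201) + 1638) + 7020) - 7207) - 9169 = 1669/(((-1212646/379 + 1638) + 7020) - 7207) - 9169 = 1669/((-591844/379 + 7020) - 7207) - 9169 = 1669/(2068736/379 - 7207) - 9169 = 1669/(-662717/379) - 9169 = 1669*(-379/662717) - 9169 = -632551/662717 - 9169 = -6077084724/662717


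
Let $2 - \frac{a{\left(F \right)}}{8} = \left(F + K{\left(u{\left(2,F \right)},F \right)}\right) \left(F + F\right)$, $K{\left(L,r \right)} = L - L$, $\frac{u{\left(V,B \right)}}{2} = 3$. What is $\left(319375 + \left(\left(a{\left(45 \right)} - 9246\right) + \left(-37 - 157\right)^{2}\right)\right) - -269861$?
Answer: $585242$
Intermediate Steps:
$u{\left(V,B \right)} = 6$ ($u{\left(V,B \right)} = 2 \cdot 3 = 6$)
$K{\left(L,r \right)} = 0$
$a{\left(F \right)} = 16 - 16 F^{2}$ ($a{\left(F \right)} = 16 - 8 \left(F + 0\right) \left(F + F\right) = 16 - 8 F 2 F = 16 - 8 \cdot 2 F^{2} = 16 - 16 F^{2}$)
$\left(319375 + \left(\left(a{\left(45 \right)} - 9246\right) + \left(-37 - 157\right)^{2}\right)\right) - -269861 = \left(319375 + \left(\left(\left(16 - 16 \cdot 45^{2}\right) - 9246\right) + \left(-37 - 157\right)^{2}\right)\right) - -269861 = \left(319375 + \left(\left(\left(16 - 32400\right) - 9246\right) + \left(-194\right)^{2}\right)\right) + 269861 = \left(319375 + \left(\left(\left(16 - 32400\right) - 9246\right) + 37636\right)\right) + 269861 = \left(319375 + \left(\left(-32384 - 9246\right) + 37636\right)\right) + 269861 = \left(319375 + \left(-41630 + 37636\right)\right) + 269861 = \left(319375 - 3994\right) + 269861 = 315381 + 269861 = 585242$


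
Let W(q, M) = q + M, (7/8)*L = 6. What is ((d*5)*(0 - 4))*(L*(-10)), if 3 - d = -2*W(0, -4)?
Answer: -48000/7 ≈ -6857.1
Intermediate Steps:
L = 48/7 (L = (8/7)*6 = 48/7 ≈ 6.8571)
W(q, M) = M + q
d = -5 (d = 3 - (-2)*(-4 + 0) = 3 - (-2)*(-4) = 3 - 1*8 = 3 - 8 = -5)
((d*5)*(0 - 4))*(L*(-10)) = ((-5*5)*(0 - 4))*((48/7)*(-10)) = -25*(-4)*(-480/7) = 100*(-480/7) = -48000/7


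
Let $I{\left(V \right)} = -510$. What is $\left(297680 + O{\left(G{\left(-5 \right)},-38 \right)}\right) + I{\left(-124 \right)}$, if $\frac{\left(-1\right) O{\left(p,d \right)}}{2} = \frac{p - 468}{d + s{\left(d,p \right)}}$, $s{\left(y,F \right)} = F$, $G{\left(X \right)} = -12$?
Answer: $\frac{1485754}{5} \approx 2.9715 \cdot 10^{5}$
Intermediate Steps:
$O{\left(p,d \right)} = - \frac{2 \left(-468 + p\right)}{d + p}$ ($O{\left(p,d \right)} = - 2 \frac{p - 468}{d + p} = - 2 \frac{-468 + p}{d + p} = - \frac{2 \left(-468 + p\right)}{d + p}$)
$\left(297680 + O{\left(G{\left(-5 \right)},-38 \right)}\right) + I{\left(-124 \right)} = \left(297680 + \frac{2 \left(468 - -12\right)}{-38 - 12}\right) - 510 = \left(297680 + \frac{2 \left(468 + 12\right)}{-50}\right) - 510 = \left(297680 + 2 \left(- \frac{1}{50}\right) 480\right) - 510 = \left(297680 - \frac{96}{5}\right) - 510 = \frac{1488304}{5} - 510 = \frac{1485754}{5}$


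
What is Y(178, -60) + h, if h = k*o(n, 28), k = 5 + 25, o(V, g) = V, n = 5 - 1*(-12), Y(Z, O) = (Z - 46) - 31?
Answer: 611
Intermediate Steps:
Y(Z, O) = -77 + Z (Y(Z, O) = (-46 + Z) - 31 = -77 + Z)
n = 17 (n = 5 + 12 = 17)
k = 30
h = 510 (h = 30*17 = 510)
Y(178, -60) + h = (-77 + 178) + 510 = 101 + 510 = 611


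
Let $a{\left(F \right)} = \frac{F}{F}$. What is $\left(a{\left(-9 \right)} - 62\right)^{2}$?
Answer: $3721$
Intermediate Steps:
$a{\left(F \right)} = 1$
$\left(a{\left(-9 \right)} - 62\right)^{2} = \left(1 - 62\right)^{2} = \left(-61\right)^{2} = 3721$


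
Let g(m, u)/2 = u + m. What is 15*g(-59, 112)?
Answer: 1590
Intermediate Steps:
g(m, u) = 2*m + 2*u (g(m, u) = 2*(u + m) = 2*(m + u) = 2*m + 2*u)
15*g(-59, 112) = 15*(2*(-59) + 2*112) = 15*(-118 + 224) = 15*106 = 1590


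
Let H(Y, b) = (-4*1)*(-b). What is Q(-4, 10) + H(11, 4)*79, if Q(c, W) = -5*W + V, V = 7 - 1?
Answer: 1220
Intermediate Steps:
V = 6
H(Y, b) = 4*b (H(Y, b) = -(-4)*b = 4*b)
Q(c, W) = 6 - 5*W (Q(c, W) = -5*W + 6 = 6 - 5*W)
Q(-4, 10) + H(11, 4)*79 = (6 - 5*10) + (4*4)*79 = (6 - 50) + 16*79 = -44 + 1264 = 1220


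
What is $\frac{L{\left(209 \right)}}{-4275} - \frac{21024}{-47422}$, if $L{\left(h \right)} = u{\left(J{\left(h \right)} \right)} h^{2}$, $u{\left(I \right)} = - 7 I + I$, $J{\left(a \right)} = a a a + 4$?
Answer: $\frac{331769632489558}{592775} \approx 5.5969 \cdot 10^{8}$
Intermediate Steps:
$J{\left(a \right)} = 4 + a^{3}$ ($J{\left(a \right)} = a^{2} a + 4 = a^{3} + 4 = 4 + a^{3}$)
$u{\left(I \right)} = - 6 I$
$L{\left(h \right)} = h^{2} \left(-24 - 6 h^{3}\right)$ ($L{\left(h \right)} = - 6 \left(4 + h^{3}\right) h^{2} = \left(-24 - 6 h^{3}\right) h^{2} = h^{2} \left(-24 - 6 h^{3}\right)$)
$\frac{L{\left(209 \right)}}{-4275} - \frac{21024}{-47422} = \frac{6 \cdot 209^{2} \left(-4 - 209^{3}\right)}{-4275} - \frac{21024}{-47422} = 6 \cdot 43681 \left(-4 - 9129329\right) \left(- \frac{1}{4275}\right) - - \frac{10512}{23711} = 6 \cdot 43681 \left(-4 - 9129329\right) \left(- \frac{1}{4275}\right) + \frac{10512}{23711} = 6 \cdot 43681 \left(-9129333\right) \left(- \frac{1}{4275}\right) + \frac{10512}{23711} = \left(-2392670368638\right) \left(- \frac{1}{4275}\right) + \frac{10512}{23711} = \frac{13992224378}{25} + \frac{10512}{23711} = \frac{331769632489558}{592775}$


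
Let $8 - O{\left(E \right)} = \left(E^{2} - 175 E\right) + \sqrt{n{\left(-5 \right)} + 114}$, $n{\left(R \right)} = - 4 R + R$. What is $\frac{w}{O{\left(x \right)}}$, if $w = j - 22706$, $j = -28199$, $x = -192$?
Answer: $\frac{3586562680}{4964047807} - \frac{50905 \sqrt{129}}{4964047807} \approx 0.72239$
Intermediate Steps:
$n{\left(R \right)} = - 3 R$
$O{\left(E \right)} = 8 - \sqrt{129} - E^{2} + 175 E$ ($O{\left(E \right)} = 8 - \left(\left(E^{2} - 175 E\right) + \sqrt{\left(-3\right) \left(-5\right) + 114}\right) = 8 - \left(\left(E^{2} - 175 E\right) + \sqrt{15 + 114}\right) = 8 - \left(\left(E^{2} - 175 E\right) + \sqrt{129}\right) = 8 - \left(\sqrt{129} + E^{2} - 175 E\right) = 8 - \sqrt{129} - E^{2} + 175 E$)
$w = -50905$ ($w = -28199 - 22706 = -50905$)
$\frac{w}{O{\left(x \right)}} = - \frac{50905}{8 - \sqrt{129} - \left(-192\right)^{2} + 175 \left(-192\right)} = - \frac{50905}{8 - \sqrt{129} - 36864 - 33600} = - \frac{50905}{-70456 - \sqrt{129}}$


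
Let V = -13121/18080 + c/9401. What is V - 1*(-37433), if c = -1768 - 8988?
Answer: 6362172185639/169970080 ≈ 37431.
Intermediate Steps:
c = -10756
V = -317819001/169970080 (V = -13121/18080 - 10756/9401 = -317819001/169970080 ≈ -1.8699)
V - 1*(-37433) = -317819001/169970080 - 1*(-37433) = -317819001/169970080 + 37433 = 6362172185639/169970080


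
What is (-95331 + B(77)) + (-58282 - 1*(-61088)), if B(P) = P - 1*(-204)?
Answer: -92244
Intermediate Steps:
B(P) = 204 + P (B(P) = P + 204 = 204 + P)
(-95331 + B(77)) + (-58282 - 1*(-61088)) = (-95331 + (204 + 77)) + (-58282 - 1*(-61088)) = (-95331 + 281) + (-58282 + 61088) = -95050 + 2806 = -92244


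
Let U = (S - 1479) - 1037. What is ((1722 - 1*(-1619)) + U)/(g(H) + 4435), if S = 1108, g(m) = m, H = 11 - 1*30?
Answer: 1933/4416 ≈ 0.43773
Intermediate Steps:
H = -19 (H = 11 - 30 = -19)
U = -1408 (U = (1108 - 1479) - 1037 = -371 - 1037 = -1408)
((1722 - 1*(-1619)) + U)/(g(H) + 4435) = ((1722 - 1*(-1619)) - 1408)/(-19 + 4435) = ((1722 + 1619) - 1408)/4416 = (3341 - 1408)*(1/4416) = 1933*(1/4416) = 1933/4416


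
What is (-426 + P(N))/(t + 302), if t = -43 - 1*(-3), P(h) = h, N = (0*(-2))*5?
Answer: -213/131 ≈ -1.6260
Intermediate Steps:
N = 0 (N = 0*5 = 0)
t = -40 (t = -43 + 3 = -40)
(-426 + P(N))/(t + 302) = (-426 + 0)/(-40 + 302) = -426/262 = -426*1/262 = -213/131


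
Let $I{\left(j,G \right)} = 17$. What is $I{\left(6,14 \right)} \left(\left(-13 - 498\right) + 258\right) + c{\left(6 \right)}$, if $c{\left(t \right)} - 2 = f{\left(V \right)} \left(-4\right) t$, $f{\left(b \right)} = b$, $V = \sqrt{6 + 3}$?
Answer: $-4371$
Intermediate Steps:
$V = 3$ ($V = \sqrt{9} = 3$)
$c{\left(t \right)} = 2 - 12 t$ ($c{\left(t \right)} = 2 + 3 \left(-4\right) t = 2 - 12 t$)
$I{\left(6,14 \right)} \left(\left(-13 - 498\right) + 258\right) + c{\left(6 \right)} = 17 \left(\left(-13 - 498\right) + 258\right) + \left(2 - 72\right) = 17 \left(-511 + 258\right) + \left(2 - 72\right) = 17 \left(-253\right) - 70 = -4301 - 70 = -4371$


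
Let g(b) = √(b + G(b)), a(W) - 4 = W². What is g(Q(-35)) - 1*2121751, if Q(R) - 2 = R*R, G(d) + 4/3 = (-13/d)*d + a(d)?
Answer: -2121751 + √13560711/3 ≈ -2.1205e+6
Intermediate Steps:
a(W) = 4 + W²
G(d) = -31/3 + d² (G(d) = -4/3 + ((-13/d)*d + (4 + d²)) = -4/3 + (-13 + (4 + d²)) = -4/3 + (-9 + d²) = -31/3 + d²)
Q(R) = 2 + R² (Q(R) = 2 + R*R = 2 + R²)
g(b) = √(-31/3 + b + b²) (g(b) = √(b + (-31/3 + b²)) = √(-31/3 + b + b²))
g(Q(-35)) - 1*2121751 = √(-93 + 9*(2 + (-35)²) + 9*(2 + (-35)²)²)/3 - 1*2121751 = √(-93 + 9*(2 + 1225) + 9*(2 + 1225)²)/3 - 2121751 = √(-93 + 9*1227 + 9*1227²)/3 - 2121751 = √(-93 + 11043 + 9*1505529)/3 - 2121751 = √(-93 + 11043 + 13549761)/3 - 2121751 = √13560711/3 - 2121751 = -2121751 + √13560711/3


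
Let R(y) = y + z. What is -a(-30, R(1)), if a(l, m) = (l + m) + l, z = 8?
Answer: 51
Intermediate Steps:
R(y) = 8 + y (R(y) = y + 8 = 8 + y)
a(l, m) = m + 2*l
-a(-30, R(1)) = -((8 + 1) + 2*(-30)) = -(9 - 60) = -1*(-51) = 51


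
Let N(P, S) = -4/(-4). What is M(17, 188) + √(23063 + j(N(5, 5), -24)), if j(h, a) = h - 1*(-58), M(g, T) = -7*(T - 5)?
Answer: -1281 + √23122 ≈ -1128.9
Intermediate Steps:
N(P, S) = 1 (N(P, S) = -4*(-¼) = 1)
M(g, T) = 35 - 7*T (M(g, T) = -7*(-5 + T) = 35 - 7*T)
j(h, a) = 58 + h (j(h, a) = h + 58 = 58 + h)
M(17, 188) + √(23063 + j(N(5, 5), -24)) = (35 - 7*188) + √(23063 + (58 + 1)) = (35 - 1316) + √(23063 + 59) = -1281 + √23122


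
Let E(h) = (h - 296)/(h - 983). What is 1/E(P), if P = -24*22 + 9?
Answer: 1502/815 ≈ 1.8429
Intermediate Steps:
P = -519 (P = -528 + 9 = -519)
E(h) = (-296 + h)/(-983 + h)
1/E(P) = 1/((-296 - 519)/(-983 - 519)) = 1/(-815/(-1502)) = 1/(-1/1502*(-815)) = 1/(815/1502) = 1502/815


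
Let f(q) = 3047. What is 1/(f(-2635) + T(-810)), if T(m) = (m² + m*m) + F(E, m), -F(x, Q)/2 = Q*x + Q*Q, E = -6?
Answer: -1/6673 ≈ -0.00014986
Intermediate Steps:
F(x, Q) = -2*Q² - 2*Q*x (F(x, Q) = -2*(Q*x + Q*Q) = -2*(Q*x + Q²) = -2*(Q² + Q*x) = -2*Q² - 2*Q*x)
T(m) = 2*m² - 2*m*(-6 + m) (T(m) = (m² + m*m) - 2*m*(m - 6) = (m² + m²) - 2*m*(-6 + m) = 2*m² - 2*m*(-6 + m))
1/(f(-2635) + T(-810)) = 1/(3047 + 12*(-810)) = 1/(3047 - 9720) = 1/(-6673) = -1/6673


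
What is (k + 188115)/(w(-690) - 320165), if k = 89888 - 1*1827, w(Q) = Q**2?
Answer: 276176/155935 ≈ 1.7711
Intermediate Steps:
k = 88061 (k = 89888 - 1827 = 88061)
(k + 188115)/(w(-690) - 320165) = (88061 + 188115)/((-690)**2 - 320165) = 276176/(476100 - 320165) = 276176/155935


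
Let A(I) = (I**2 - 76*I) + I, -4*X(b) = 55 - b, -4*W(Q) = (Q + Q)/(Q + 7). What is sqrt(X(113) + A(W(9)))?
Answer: sqrt(36529)/32 ≈ 5.9727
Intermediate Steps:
W(Q) = -Q/(2*(7 + Q)) (W(Q) = -(Q + Q)/(4*(Q + 7)) = -2*Q/(4*(7 + Q)) = -Q/(2*(7 + Q)))
X(b) = -55/4 + b/4 (X(b) = -(55 - b)/4 = -55/4 + b/4)
A(I) = I**2 - 75*I
sqrt(X(113) + A(W(9))) = sqrt((-55/4 + (1/4)*113) + (-1*9/(14 + 2*9))*(-75 - 1*9/(14 + 2*9))) = sqrt((-55/4 + 113/4) + (-1*9/(14 + 18))*(-75 - 1*9/(14 + 18))) = sqrt(29/2 + (-1*9/32)*(-75 - 1*9/32)) = sqrt(29/2 + (-1*9*1/32)*(-75 - 1*9*1/32)) = sqrt(29/2 - 9*(-75 - 9/32)/32) = sqrt(29/2 - 9/32*(-2409/32)) = sqrt(29/2 + 21681/1024) = sqrt(36529/1024) = sqrt(36529)/32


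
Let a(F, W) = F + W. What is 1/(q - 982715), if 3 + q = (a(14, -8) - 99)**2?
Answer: -1/974069 ≈ -1.0266e-6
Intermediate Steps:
q = 8646 (q = -3 + ((14 - 8) - 99)**2 = -3 + (6 - 99)**2 = -3 + (-93)**2 = -3 + 8649 = 8646)
1/(q - 982715) = 1/(8646 - 982715) = 1/(-974069) = -1/974069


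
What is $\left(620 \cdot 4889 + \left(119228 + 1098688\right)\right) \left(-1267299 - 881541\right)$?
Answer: $-9130627448640$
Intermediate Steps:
$\left(620 \cdot 4889 + \left(119228 + 1098688\right)\right) \left(-1267299 - 881541\right) = \left(3031180 + 1217916\right) \left(-2148840\right) = 4249096 \left(-2148840\right) = -9130627448640$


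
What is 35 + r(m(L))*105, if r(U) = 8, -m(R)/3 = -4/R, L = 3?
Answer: 875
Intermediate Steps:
m(R) = 12/R (m(R) = -(-12)/R = 12/R)
35 + r(m(L))*105 = 35 + 8*105 = 35 + 840 = 875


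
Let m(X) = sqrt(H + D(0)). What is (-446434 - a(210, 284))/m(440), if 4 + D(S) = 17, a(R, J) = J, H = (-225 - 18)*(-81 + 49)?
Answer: -446718*sqrt(7789)/7789 ≈ -5061.7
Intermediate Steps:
H = 7776 (H = -243*(-32) = 7776)
D(S) = 13 (D(S) = -4 + 17 = 13)
m(X) = sqrt(7789) (m(X) = sqrt(7776 + 13) = sqrt(7789))
(-446434 - a(210, 284))/m(440) = (-446434 - 1*284)/(sqrt(7789)) = (-446434 - 284)*(sqrt(7789)/7789) = -446718*sqrt(7789)/7789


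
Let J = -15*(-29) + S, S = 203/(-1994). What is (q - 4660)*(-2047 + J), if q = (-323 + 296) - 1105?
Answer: 9309281776/997 ≈ 9.3373e+6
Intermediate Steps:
S = -203/1994 (S = 203*(-1/1994) = -203/1994 ≈ -0.10181)
q = -1132 (q = -27 - 1105 = -1132)
J = 867187/1994 (J = -15*(-29) - 203/1994 = 435 - 203/1994 = 867187/1994 ≈ 434.90)
(q - 4660)*(-2047 + J) = (-1132 - 4660)*(-2047 + 867187/1994) = -5792*(-3214531/1994) = 9309281776/997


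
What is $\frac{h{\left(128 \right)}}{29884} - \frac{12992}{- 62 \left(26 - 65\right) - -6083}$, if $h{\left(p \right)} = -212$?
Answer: $- \frac{97513785}{63510971} \approx -1.5354$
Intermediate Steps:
$\frac{h{\left(128 \right)}}{29884} - \frac{12992}{- 62 \left(26 - 65\right) - -6083} = - \frac{212}{29884} - \frac{12992}{- 62 \left(26 - 65\right) - -6083} = \left(-212\right) \frac{1}{29884} - \frac{12992}{\left(-62\right) \left(-39\right) + 6083} = - \frac{53}{7471} - \frac{12992}{2418 + 6083} = - \frac{53}{7471} - \frac{12992}{8501} = - \frac{97513785}{63510971}$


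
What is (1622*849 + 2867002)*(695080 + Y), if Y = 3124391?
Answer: 16210140481680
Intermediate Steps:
(1622*849 + 2867002)*(695080 + Y) = (1622*849 + 2867002)*(695080 + 3124391) = (1377078 + 2867002)*3819471 = 4244080*3819471 = 16210140481680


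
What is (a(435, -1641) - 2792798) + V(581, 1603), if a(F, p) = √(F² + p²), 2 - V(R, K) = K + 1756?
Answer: -2796155 + 3*√320234 ≈ -2.7945e+6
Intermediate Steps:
V(R, K) = -1754 - K (V(R, K) = 2 - (K + 1756) = 2 - (1756 + K) = 2 + (-1756 - K) = -1754 - K)
(a(435, -1641) - 2792798) + V(581, 1603) = (√(435² + (-1641)²) - 2792798) + (-1754 - 1*1603) = (√(189225 + 2692881) - 2792798) + (-1754 - 1603) = (√2882106 - 2792798) - 3357 = (3*√320234 - 2792798) - 3357 = (-2792798 + 3*√320234) - 3357 = -2796155 + 3*√320234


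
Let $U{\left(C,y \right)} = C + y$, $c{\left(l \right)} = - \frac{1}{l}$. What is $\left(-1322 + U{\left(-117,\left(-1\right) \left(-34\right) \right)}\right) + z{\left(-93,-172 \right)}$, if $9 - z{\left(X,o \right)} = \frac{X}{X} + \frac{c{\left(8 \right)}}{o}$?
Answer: $- \frac{1922273}{1376} \approx -1397.0$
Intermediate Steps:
$z{\left(X,o \right)} = 8 + \frac{1}{8 o}$ ($z{\left(X,o \right)} = 9 - \left(\frac{X}{X} + \frac{\left(-1\right) \frac{1}{8}}{o}\right) = 9 - \left(1 + \frac{\left(-1\right) \frac{1}{8}}{o}\right) = 9 - \left(1 - \frac{1}{8 o}\right) = 8 + \frac{1}{8 o}$)
$\left(-1322 + U{\left(-117,\left(-1\right) \left(-34\right) \right)}\right) + z{\left(-93,-172 \right)} = \left(-1322 - 83\right) + \left(8 + \frac{1}{8 \left(-172\right)}\right) = \left(-1322 + \left(-117 + 34\right)\right) + \left(8 + \frac{1}{8} \left(- \frac{1}{172}\right)\right) = \left(-1322 - 83\right) + \left(8 - \frac{1}{1376}\right) = -1405 + \frac{11007}{1376} = - \frac{1922273}{1376}$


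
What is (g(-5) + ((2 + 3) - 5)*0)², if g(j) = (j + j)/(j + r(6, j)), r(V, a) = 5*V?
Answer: 4/25 ≈ 0.16000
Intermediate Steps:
g(j) = 2*j/(30 + j) (g(j) = (j + j)/(j + 5*6) = (2*j)/(j + 30) = (2*j)/(30 + j) = 2*j/(30 + j))
(g(-5) + ((2 + 3) - 5)*0)² = (2*(-5)/(30 - 5) + ((2 + 3) - 5)*0)² = (2*(-5)/25 + (5 - 5)*0)² = (2*(-5)*(1/25) + 0*0)² = (-⅖ + 0)² = (-⅖)² = 4/25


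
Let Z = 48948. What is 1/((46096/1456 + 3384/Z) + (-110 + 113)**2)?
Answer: 371189/15117962 ≈ 0.024553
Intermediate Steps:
1/((46096/1456 + 3384/Z) + (-110 + 113)**2) = 1/((46096/1456 + 3384/48948) + (-110 + 113)**2) = 1/((46096*(1/1456) + 3384*(1/48948)) + 3**2) = 1/((2881/91 + 282/4079) + 9) = 1/(11777261/371189 + 9) = 1/(15117962/371189) = 371189/15117962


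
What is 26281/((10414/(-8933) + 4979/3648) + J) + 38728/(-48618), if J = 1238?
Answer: 20037725503799908/980866111131243 ≈ 20.429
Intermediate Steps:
26281/((10414/(-8933) + 4979/3648) + J) + 38728/(-48618) = 26281/((10414/(-8933) + 4979/3648) + 1238) + 38728/(-48618) = 26281/((10414*(-1/8933) + 4979*(1/3648)) + 1238) + 38728*(-1/48618) = 26281/((-10414/8933 + 4979/3648) + 1238) - 19364/24309 = 26281/(6487135/32587584 + 1238) - 19364/24309 = 26281/(40349916127/32587584) - 19364/24309 = 26281*(32587584/40349916127) - 19364/24309 = 856434295104/40349916127 - 19364/24309 = 20037725503799908/980866111131243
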